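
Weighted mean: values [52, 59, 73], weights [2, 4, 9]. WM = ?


Numerator = 52*2 + 59*4 + 73*9 = 997
Denominator = 2 + 4 + 9 = 15
WM = 997/15 = 66.4667

WM = 66.4667


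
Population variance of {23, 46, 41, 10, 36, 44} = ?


Mean = 33.3333
Squared deviations: 106.7778, 160.4444, 58.7778, 544.4444, 7.1111, 113.7778
Sum = 991.3333
Variance = 991.3333/6 = 165.2222

Variance = 165.2222


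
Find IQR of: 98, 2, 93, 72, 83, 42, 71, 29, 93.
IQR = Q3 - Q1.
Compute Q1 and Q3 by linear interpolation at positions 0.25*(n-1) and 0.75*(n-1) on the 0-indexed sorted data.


Sorted: 2, 29, 42, 71, 72, 83, 93, 93, 98
Q1 (25th %ile) = 42.0000
Q3 (75th %ile) = 93.0000
IQR = 93.0000 - 42.0000 = 51.0000

IQR = 51.0000


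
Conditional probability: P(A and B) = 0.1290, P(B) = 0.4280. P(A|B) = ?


P(A|B) = 0.1290/0.4280 = 0.3014

P(A|B) = 0.3014


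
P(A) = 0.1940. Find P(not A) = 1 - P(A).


P(not A) = 1 - 0.1940 = 0.8060

P(not A) = 0.8060


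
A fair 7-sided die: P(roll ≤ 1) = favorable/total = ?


Favorable outcomes (roll ≤ 1): 1
Total outcomes = 7
P = 1/7 = 0.1429

P = 0.1429


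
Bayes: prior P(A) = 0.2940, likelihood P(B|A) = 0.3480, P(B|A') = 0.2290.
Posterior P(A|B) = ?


P(B) = P(B|A)*P(A) + P(B|A')*P(A')
= 0.3480*0.2940 + 0.2290*0.7060
= 0.102312 + 0.161674 = 0.263986
P(A|B) = 0.102312/0.263986 = 0.3876

P(A|B) = 0.3876


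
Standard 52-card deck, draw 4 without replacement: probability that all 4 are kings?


P(all kings) = (4/52) × (3/51) × (2/50) × (1/49)
= 3.6938e-06

P = 3.6938e-06


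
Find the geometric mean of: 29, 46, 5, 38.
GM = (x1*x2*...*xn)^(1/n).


Product = 29 × 46 × 5 × 38 = 253460
GM = 253460^(1/4) = 22.4376

GM = 22.4376


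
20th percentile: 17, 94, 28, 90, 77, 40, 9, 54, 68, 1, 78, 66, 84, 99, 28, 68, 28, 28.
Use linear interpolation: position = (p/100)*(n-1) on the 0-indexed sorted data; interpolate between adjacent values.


Sorted: 1, 9, 17, 28, 28, 28, 28, 40, 54, 66, 68, 68, 77, 78, 84, 90, 94, 99
n = 18
Index = 20/100 * 17 = 3.4000
Lower = data[3] = 28, Upper = data[4] = 28
P20 = 28 + 0.4000*(0) = 28.0000

P20 = 28.0000


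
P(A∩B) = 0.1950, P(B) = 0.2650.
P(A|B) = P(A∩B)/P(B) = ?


P(A|B) = 0.1950/0.2650 = 0.7358

P(A|B) = 0.7358


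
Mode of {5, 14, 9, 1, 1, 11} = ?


Frequencies: 1:2, 5:1, 9:1, 11:1, 14:1
Max frequency = 2
Mode = 1

Mode = 1


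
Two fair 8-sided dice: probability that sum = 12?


Total outcomes = 8×8 = 64
Favorable (sum = 12): 5
P = 5/64 = 0.0781

P = 0.0781


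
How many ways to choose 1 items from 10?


C(10,1) = 10!/(1! × 9!)
= 3628800/(1 × 362880)
= 10

C(10,1) = 10


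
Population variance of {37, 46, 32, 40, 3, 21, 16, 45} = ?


Mean = 30.0000
Squared deviations: 49.0000, 256.0000, 4.0000, 100.0000, 729.0000, 81.0000, 196.0000, 225.0000
Sum = 1640.0000
Variance = 1640.0000/8 = 205.0000

Variance = 205.0000


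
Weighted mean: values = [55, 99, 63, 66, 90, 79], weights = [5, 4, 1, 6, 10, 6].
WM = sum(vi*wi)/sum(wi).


Numerator = 55*5 + 99*4 + 63*1 + 66*6 + 90*10 + 79*6 = 2504
Denominator = 5 + 4 + 1 + 6 + 10 + 6 = 32
WM = 2504/32 = 78.2500

WM = 78.2500


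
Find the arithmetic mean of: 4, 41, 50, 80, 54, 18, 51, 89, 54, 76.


Sum = 4 + 41 + 50 + 80 + 54 + 18 + 51 + 89 + 54 + 76 = 517
n = 10
Mean = 517/10 = 51.7000

Mean = 51.7000


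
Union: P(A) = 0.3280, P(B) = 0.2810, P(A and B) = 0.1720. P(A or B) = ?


P(A∪B) = 0.3280 + 0.2810 - 0.1720
= 0.6090 - 0.1720
= 0.4370

P(A∪B) = 0.4370


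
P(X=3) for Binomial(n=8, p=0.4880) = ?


C(8,3) = 56
p^3 = 0.116214
(1-p)^5 = 0.035184
P = 56 * 0.116214 * 0.035184 = 0.2290

P(X=3) = 0.2290


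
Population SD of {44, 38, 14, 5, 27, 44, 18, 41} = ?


Mean = 28.8750
Variance = 200.1094
SD = sqrt(200.1094) = 14.1460

SD = 14.1460


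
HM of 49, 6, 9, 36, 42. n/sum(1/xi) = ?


Sum of reciprocals = 1/49 + 1/6 + 1/9 + 1/36 + 1/42 = 0.349773
HM = 5/0.349773 = 14.2950

HM = 14.2950


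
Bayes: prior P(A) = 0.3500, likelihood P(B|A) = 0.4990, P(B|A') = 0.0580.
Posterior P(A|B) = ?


P(B) = P(B|A)*P(A) + P(B|A')*P(A')
= 0.4990*0.3500 + 0.0580*0.6500
= 0.174650 + 0.037700 = 0.212350
P(A|B) = 0.174650/0.212350 = 0.8225

P(A|B) = 0.8225


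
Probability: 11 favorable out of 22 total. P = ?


P = 11/22 = 0.5000

P = 0.5000


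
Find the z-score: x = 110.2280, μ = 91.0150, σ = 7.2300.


z = (110.2280 - 91.0150)/7.2300
= 19.2130/7.2300
= 2.6574

z = 2.6574


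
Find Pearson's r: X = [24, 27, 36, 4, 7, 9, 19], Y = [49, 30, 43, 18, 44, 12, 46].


Mean X = 18.0000, Mean Y = 34.5714
SD X = 10.954451, SD Y = 13.647157
Cov = 77.142857
r = 77.142857/(10.954451*13.647157) = 0.5160

r = 0.5160


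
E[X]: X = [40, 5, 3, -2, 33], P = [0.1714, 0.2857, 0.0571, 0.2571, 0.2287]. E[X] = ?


E[X] = 40*0.1714 + 5*0.2857 + 3*0.0571 - 2*0.2571 + 33*0.2287
= 6.8560 + 1.4285 + 0.1713 - 0.5142 + 7.5471
= 15.4887

E[X] = 15.4887


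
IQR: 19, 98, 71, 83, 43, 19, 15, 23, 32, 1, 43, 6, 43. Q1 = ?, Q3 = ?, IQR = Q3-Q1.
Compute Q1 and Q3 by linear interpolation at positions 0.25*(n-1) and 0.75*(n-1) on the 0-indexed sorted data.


Sorted: 1, 6, 15, 19, 19, 23, 32, 43, 43, 43, 71, 83, 98
Q1 (25th %ile) = 19.0000
Q3 (75th %ile) = 43.0000
IQR = 43.0000 - 19.0000 = 24.0000

IQR = 24.0000


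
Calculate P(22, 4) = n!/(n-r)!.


P(22,4) = 22!/18!
= 1124000727777607680000/6402373705728000
= 175560

P(22,4) = 175560


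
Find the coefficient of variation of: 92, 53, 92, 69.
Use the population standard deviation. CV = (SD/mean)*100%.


Mean = 76.5000
SD = 16.5000
CV = (16.5000/76.5000)*100 = 21.5686%

CV = 21.5686%


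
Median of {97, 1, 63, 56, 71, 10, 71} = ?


Sorted: 1, 10, 56, 63, 71, 71, 97
n = 7 (odd)
Middle value = 63

Median = 63


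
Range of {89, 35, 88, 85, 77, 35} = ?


Max = 89, Min = 35
Range = 89 - 35 = 54

Range = 54


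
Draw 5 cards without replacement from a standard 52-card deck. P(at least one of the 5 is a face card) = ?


P(at least one) = 1 - P(none)
P(none) = (40/52) × (39/51) × (38/50) × (37/49) × (36/48) = 0.253181
P(at least one) = 1 - 0.253181 = 0.7468

P = 0.7468


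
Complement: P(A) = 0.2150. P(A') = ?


P(not A) = 1 - 0.2150 = 0.7850

P(not A) = 0.7850


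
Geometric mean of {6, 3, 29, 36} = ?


Product = 6 × 3 × 29 × 36 = 18792
GM = 18792^(1/4) = 11.7083

GM = 11.7083


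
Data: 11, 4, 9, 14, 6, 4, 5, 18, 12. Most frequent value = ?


Frequencies: 4:2, 5:1, 6:1, 9:1, 11:1, 12:1, 14:1, 18:1
Max frequency = 2
Mode = 4

Mode = 4


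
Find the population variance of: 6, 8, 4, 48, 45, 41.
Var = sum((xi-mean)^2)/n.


Mean = 25.3333
Squared deviations: 373.7778, 300.4444, 455.1111, 513.7778, 386.7778, 245.4444
Sum = 2275.3333
Variance = 2275.3333/6 = 379.2222

Variance = 379.2222


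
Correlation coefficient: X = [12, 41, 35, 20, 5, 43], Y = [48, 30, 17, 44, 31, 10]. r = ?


Mean X = 26.0000, Mean Y = 30.0000
SD X = 14.537308, SD Y = 13.478378
Cov = -135.666667
r = -135.666667/(14.537308*13.478378) = -0.6924

r = -0.6924


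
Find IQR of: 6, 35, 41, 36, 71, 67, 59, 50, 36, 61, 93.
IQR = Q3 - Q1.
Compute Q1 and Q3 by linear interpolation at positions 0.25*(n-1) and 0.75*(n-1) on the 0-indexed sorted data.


Sorted: 6, 35, 36, 36, 41, 50, 59, 61, 67, 71, 93
Q1 (25th %ile) = 36.0000
Q3 (75th %ile) = 64.0000
IQR = 64.0000 - 36.0000 = 28.0000

IQR = 28.0000


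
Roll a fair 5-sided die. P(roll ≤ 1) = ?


Favorable outcomes (roll ≤ 1): 1
Total outcomes = 5
P = 1/5 = 0.2000

P = 0.2000


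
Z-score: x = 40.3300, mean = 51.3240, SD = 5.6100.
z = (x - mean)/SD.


z = (40.3300 - 51.3240)/5.6100
= -10.9940/5.6100
= -1.9597

z = -1.9597


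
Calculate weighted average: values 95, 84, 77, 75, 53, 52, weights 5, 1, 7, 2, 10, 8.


Numerator = 95*5 + 84*1 + 77*7 + 75*2 + 53*10 + 52*8 = 2194
Denominator = 5 + 1 + 7 + 2 + 10 + 8 = 33
WM = 2194/33 = 66.4848

WM = 66.4848


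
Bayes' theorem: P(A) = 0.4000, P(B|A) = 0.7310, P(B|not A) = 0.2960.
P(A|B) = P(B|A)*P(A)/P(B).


P(B) = P(B|A)*P(A) + P(B|A')*P(A')
= 0.7310*0.4000 + 0.2960*0.6000
= 0.292400 + 0.177600 = 0.470000
P(A|B) = 0.292400/0.470000 = 0.6221

P(A|B) = 0.6221


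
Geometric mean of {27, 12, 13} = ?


Product = 27 × 12 × 13 = 4212
GM = 4212^(1/3) = 16.1496

GM = 16.1496


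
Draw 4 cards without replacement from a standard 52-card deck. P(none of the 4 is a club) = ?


P(no clubs) = (39/52) × (38/51) × (37/50) × (36/49)
= 0.3038

P = 0.3038


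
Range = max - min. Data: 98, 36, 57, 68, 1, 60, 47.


Max = 98, Min = 1
Range = 98 - 1 = 97

Range = 97


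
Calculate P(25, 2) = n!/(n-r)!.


P(25,2) = 25!/23!
= 15511210043330985984000000/25852016738884976640000
= 600

P(25,2) = 600


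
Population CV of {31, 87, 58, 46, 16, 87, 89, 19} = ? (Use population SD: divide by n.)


Mean = 54.1250
SD = 28.8983
CV = (28.8983/54.1250)*100 = 53.3917%

CV = 53.3917%


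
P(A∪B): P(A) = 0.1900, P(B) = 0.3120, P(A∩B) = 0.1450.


P(A∪B) = 0.1900 + 0.3120 - 0.1450
= 0.5020 - 0.1450
= 0.3570

P(A∪B) = 0.3570


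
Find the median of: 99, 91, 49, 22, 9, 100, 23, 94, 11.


Sorted: 9, 11, 22, 23, 49, 91, 94, 99, 100
n = 9 (odd)
Middle value = 49

Median = 49


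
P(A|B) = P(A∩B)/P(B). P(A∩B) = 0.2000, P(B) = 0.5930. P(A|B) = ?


P(A|B) = 0.2000/0.5930 = 0.3373

P(A|B) = 0.3373


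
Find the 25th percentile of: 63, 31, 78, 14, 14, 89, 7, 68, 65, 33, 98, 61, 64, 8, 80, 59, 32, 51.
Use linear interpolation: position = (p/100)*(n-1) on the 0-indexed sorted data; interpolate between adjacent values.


Sorted: 7, 8, 14, 14, 31, 32, 33, 51, 59, 61, 63, 64, 65, 68, 78, 80, 89, 98
n = 18
Index = 25/100 * 17 = 4.2500
Lower = data[4] = 31, Upper = data[5] = 32
P25 = 31 + 0.2500*(1) = 31.2500

P25 = 31.2500


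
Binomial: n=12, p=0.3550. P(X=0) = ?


C(12,0) = 1
p^0 = 1.000000
(1-p)^12 = 0.005185
P = 1 * 1.000000 * 0.005185 = 0.0052

P(X=0) = 0.0052


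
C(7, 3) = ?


C(7,3) = 7!/(3! × 4!)
= 5040/(6 × 24)
= 35

C(7,3) = 35


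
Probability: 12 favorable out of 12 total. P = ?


P = 12/12 = 1.0000

P = 1.0000


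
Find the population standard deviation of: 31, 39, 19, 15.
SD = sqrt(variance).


Mean = 26.0000
Variance = 91.0000
SD = sqrt(91.0000) = 9.5394

SD = 9.5394


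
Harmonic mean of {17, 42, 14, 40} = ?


Sum of reciprocals = 1/17 + 1/42 + 1/14 + 1/40 = 0.179062
HM = 4/0.179062 = 22.3387

HM = 22.3387


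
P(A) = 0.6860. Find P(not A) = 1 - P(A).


P(not A) = 1 - 0.6860 = 0.3140

P(not A) = 0.3140


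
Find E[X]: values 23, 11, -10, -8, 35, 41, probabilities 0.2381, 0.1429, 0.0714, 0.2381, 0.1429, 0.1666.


E[X] = 23*0.2381 + 11*0.1429 - 10*0.0714 - 8*0.2381 + 35*0.1429 + 41*0.1666
= 5.4763 + 1.5719 - 0.7140 - 1.9048 + 5.0015 + 6.8306
= 16.2615

E[X] = 16.2615


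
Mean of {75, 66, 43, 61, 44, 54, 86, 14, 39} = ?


Sum = 75 + 66 + 43 + 61 + 44 + 54 + 86 + 14 + 39 = 482
n = 9
Mean = 482/9 = 53.5556

Mean = 53.5556


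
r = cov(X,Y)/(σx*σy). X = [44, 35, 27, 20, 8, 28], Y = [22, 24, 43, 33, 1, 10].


Mean X = 27.0000, Mean Y = 22.1667
SD X = 11.284207, SD Y = 13.849388
Cov = 54.333333
r = 54.333333/(11.284207*13.849388) = 0.3477

r = 0.3477


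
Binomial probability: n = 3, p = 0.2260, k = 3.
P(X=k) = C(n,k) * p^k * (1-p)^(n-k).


C(3,3) = 1
p^3 = 0.011543
(1-p)^0 = 1.000000
P = 1 * 0.011543 * 1.000000 = 0.0115

P(X=3) = 0.0115


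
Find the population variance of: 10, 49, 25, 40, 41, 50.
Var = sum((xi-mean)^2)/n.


Mean = 35.8333
Squared deviations: 667.3611, 173.3611, 117.3611, 17.3611, 26.6944, 200.6944
Sum = 1202.8333
Variance = 1202.8333/6 = 200.4722

Variance = 200.4722


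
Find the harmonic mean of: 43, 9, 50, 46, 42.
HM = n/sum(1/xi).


Sum of reciprocals = 1/43 + 1/9 + 1/50 + 1/46 + 1/42 = 0.199916
HM = 5/0.199916 = 25.0106

HM = 25.0106


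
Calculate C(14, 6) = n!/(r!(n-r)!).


C(14,6) = 14!/(6! × 8!)
= 87178291200/(720 × 40320)
= 3003

C(14,6) = 3003


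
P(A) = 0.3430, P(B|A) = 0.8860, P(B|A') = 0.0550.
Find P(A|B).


P(B) = P(B|A)*P(A) + P(B|A')*P(A')
= 0.8860*0.3430 + 0.0550*0.6570
= 0.303898 + 0.036135 = 0.340033
P(A|B) = 0.303898/0.340033 = 0.8937

P(A|B) = 0.8937


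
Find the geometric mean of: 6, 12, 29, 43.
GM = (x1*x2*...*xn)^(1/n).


Product = 6 × 12 × 29 × 43 = 89784
GM = 89784^(1/4) = 17.3101

GM = 17.3101


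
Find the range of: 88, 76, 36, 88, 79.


Max = 88, Min = 36
Range = 88 - 36 = 52

Range = 52


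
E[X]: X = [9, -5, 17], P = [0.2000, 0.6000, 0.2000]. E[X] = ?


E[X] = 9*0.2000 - 5*0.6000 + 17*0.2000
= 1.8000 - 3.0000 + 3.4000
= 2.2000

E[X] = 2.2000


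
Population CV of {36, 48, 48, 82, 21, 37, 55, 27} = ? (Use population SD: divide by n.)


Mean = 44.2500
SD = 17.7746
CV = (17.7746/44.2500)*100 = 40.1687%

CV = 40.1687%


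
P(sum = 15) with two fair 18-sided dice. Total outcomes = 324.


Total outcomes = 18×18 = 324
Favorable (sum = 15): 14
P = 14/324 = 0.0432

P = 0.0432


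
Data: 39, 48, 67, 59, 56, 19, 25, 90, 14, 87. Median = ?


Sorted: 14, 19, 25, 39, 48, 56, 59, 67, 87, 90
n = 10 (even)
Middle values: 48 and 56
Median = (48+56)/2 = 52.0000

Median = 52.0000


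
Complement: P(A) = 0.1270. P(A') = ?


P(not A) = 1 - 0.1270 = 0.8730

P(not A) = 0.8730


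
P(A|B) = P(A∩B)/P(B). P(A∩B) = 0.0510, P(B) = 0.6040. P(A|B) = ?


P(A|B) = 0.0510/0.6040 = 0.0844

P(A|B) = 0.0844


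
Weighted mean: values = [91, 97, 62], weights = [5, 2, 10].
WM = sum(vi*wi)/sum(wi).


Numerator = 91*5 + 97*2 + 62*10 = 1269
Denominator = 5 + 2 + 10 = 17
WM = 1269/17 = 74.6471

WM = 74.6471


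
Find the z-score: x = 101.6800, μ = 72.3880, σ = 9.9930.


z = (101.6800 - 72.3880)/9.9930
= 29.2920/9.9930
= 2.9313

z = 2.9313


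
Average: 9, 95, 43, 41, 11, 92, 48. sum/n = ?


Sum = 9 + 95 + 43 + 41 + 11 + 92 + 48 = 339
n = 7
Mean = 339/7 = 48.4286

Mean = 48.4286


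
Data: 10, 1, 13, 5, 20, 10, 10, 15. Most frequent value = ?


Frequencies: 1:1, 5:1, 10:3, 13:1, 15:1, 20:1
Max frequency = 3
Mode = 10

Mode = 10


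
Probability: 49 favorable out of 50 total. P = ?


P = 49/50 = 0.9800

P = 0.9800


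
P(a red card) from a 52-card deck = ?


26 red cards in 52 cards
P = 26/52 = 0.5000

P = 0.5000


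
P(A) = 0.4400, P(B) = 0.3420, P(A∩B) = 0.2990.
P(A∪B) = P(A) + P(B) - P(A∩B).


P(A∪B) = 0.4400 + 0.3420 - 0.2990
= 0.7820 - 0.2990
= 0.4830

P(A∪B) = 0.4830


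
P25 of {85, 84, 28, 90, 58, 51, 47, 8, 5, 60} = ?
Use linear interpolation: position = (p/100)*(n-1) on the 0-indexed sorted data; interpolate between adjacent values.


Sorted: 5, 8, 28, 47, 51, 58, 60, 84, 85, 90
n = 10
Index = 25/100 * 9 = 2.2500
Lower = data[2] = 28, Upper = data[3] = 47
P25 = 28 + 0.2500*(19) = 32.7500

P25 = 32.7500


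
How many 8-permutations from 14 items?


P(14,8) = 14!/6!
= 87178291200/720
= 121080960

P(14,8) = 121080960


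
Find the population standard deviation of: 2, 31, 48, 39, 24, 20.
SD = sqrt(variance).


Mean = 27.3333
Variance = 213.8889
SD = sqrt(213.8889) = 14.6249

SD = 14.6249


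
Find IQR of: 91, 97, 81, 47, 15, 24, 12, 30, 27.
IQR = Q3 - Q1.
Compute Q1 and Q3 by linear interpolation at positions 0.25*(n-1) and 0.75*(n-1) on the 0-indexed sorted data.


Sorted: 12, 15, 24, 27, 30, 47, 81, 91, 97
Q1 (25th %ile) = 24.0000
Q3 (75th %ile) = 81.0000
IQR = 81.0000 - 24.0000 = 57.0000

IQR = 57.0000


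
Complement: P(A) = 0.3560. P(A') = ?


P(not A) = 1 - 0.3560 = 0.6440

P(not A) = 0.6440


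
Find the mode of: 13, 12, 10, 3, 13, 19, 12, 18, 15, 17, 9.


Frequencies: 3:1, 9:1, 10:1, 12:2, 13:2, 15:1, 17:1, 18:1, 19:1
Max frequency = 2
Mode = 12, 13

Mode = 12, 13


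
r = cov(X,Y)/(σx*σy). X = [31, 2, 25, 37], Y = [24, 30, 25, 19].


Mean X = 23.7500, Mean Y = 24.5000
SD X = 13.254716, SD Y = 3.905125
Cov = -48.875000
r = -48.875000/(13.254716*3.905125) = -0.9442

r = -0.9442


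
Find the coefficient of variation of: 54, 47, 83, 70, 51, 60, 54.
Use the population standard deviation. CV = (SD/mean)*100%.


Mean = 59.8571
SD = 11.6549
CV = (11.6549/59.8571)*100 = 19.4712%

CV = 19.4712%


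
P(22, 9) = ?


P(22,9) = 22!/13!
= 1124000727777607680000/6227020800
= 180503769600

P(22,9) = 180503769600


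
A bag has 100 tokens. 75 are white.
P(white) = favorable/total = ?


P = 75/100 = 0.7500

P = 0.7500


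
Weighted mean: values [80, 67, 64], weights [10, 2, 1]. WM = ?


Numerator = 80*10 + 67*2 + 64*1 = 998
Denominator = 10 + 2 + 1 = 13
WM = 998/13 = 76.7692

WM = 76.7692


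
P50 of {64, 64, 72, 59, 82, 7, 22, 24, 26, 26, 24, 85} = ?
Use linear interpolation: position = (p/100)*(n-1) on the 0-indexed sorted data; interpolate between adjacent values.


Sorted: 7, 22, 24, 24, 26, 26, 59, 64, 64, 72, 82, 85
n = 12
Index = 50/100 * 11 = 5.5000
Lower = data[5] = 26, Upper = data[6] = 59
P50 = 26 + 0.5000*(33) = 42.5000

P50 = 42.5000


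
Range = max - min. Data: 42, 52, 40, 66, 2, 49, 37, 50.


Max = 66, Min = 2
Range = 66 - 2 = 64

Range = 64


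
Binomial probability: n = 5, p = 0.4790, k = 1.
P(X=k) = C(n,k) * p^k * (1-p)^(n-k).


C(5,1) = 5
p^1 = 0.479000
(1-p)^4 = 0.073680
P = 5 * 0.479000 * 0.073680 = 0.1765

P(X=1) = 0.1765


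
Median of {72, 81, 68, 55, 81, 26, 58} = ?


Sorted: 26, 55, 58, 68, 72, 81, 81
n = 7 (odd)
Middle value = 68

Median = 68


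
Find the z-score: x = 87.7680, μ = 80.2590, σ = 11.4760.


z = (87.7680 - 80.2590)/11.4760
= 7.5090/11.4760
= 0.6543

z = 0.6543


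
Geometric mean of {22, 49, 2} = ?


Product = 22 × 49 × 2 = 2156
GM = 2156^(1/3) = 12.9186

GM = 12.9186


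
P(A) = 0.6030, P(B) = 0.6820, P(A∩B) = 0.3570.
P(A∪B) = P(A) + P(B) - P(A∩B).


P(A∪B) = 0.6030 + 0.6820 - 0.3570
= 1.2850 - 0.3570
= 0.9280

P(A∪B) = 0.9280


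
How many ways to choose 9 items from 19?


C(19,9) = 19!/(9! × 10!)
= 121645100408832000/(362880 × 3628800)
= 92378

C(19,9) = 92378


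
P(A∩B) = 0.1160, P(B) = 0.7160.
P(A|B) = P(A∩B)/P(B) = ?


P(A|B) = 0.1160/0.7160 = 0.1620

P(A|B) = 0.1620


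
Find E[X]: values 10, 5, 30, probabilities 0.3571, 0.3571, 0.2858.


E[X] = 10*0.3571 + 5*0.3571 + 30*0.2858
= 3.5710 + 1.7855 + 8.5740
= 13.9305

E[X] = 13.9305


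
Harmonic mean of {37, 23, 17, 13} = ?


Sum of reciprocals = 1/37 + 1/23 + 1/17 + 1/13 = 0.206252
HM = 4/0.206252 = 19.3938

HM = 19.3938


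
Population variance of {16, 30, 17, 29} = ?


Mean = 23.0000
Squared deviations: 49.0000, 49.0000, 36.0000, 36.0000
Sum = 170.0000
Variance = 170.0000/4 = 42.5000

Variance = 42.5000


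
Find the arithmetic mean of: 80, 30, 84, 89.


Sum = 80 + 30 + 84 + 89 = 283
n = 4
Mean = 283/4 = 70.7500

Mean = 70.7500


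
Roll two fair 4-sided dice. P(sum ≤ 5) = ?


Total outcomes = 4×4 = 16
Favorable (sum ≤ 5): 10
P = 10/16 = 0.6250

P = 0.6250


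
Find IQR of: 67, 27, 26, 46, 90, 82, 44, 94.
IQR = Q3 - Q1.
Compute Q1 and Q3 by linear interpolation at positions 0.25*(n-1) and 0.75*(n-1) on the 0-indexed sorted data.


Sorted: 26, 27, 44, 46, 67, 82, 90, 94
Q1 (25th %ile) = 39.7500
Q3 (75th %ile) = 84.0000
IQR = 84.0000 - 39.7500 = 44.2500

IQR = 44.2500


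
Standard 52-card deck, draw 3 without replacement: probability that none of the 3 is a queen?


P(no queens) = (48/52) × (47/51) × (46/50)
= 0.7826

P = 0.7826


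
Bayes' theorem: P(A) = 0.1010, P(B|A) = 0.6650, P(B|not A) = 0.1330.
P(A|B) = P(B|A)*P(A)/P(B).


P(B) = P(B|A)*P(A) + P(B|A')*P(A')
= 0.6650*0.1010 + 0.1330*0.8990
= 0.067165 + 0.119567 = 0.186732
P(A|B) = 0.067165/0.186732 = 0.3597

P(A|B) = 0.3597


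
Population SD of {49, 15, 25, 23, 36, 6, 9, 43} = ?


Mean = 25.7500
Variance = 217.1875
SD = sqrt(217.1875) = 14.7373

SD = 14.7373


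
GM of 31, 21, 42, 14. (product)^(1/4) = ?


Product = 31 × 21 × 42 × 14 = 382788
GM = 382788^(1/4) = 24.8737

GM = 24.8737


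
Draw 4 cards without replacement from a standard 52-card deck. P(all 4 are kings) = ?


P(all kings) = (4/52) × (3/51) × (2/50) × (1/49)
= 3.6938e-06

P = 3.6938e-06


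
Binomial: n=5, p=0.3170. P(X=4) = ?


C(5,4) = 5
p^4 = 0.010098
(1-p)^1 = 0.683000
P = 5 * 0.010098 * 0.683000 = 0.0345

P(X=4) = 0.0345


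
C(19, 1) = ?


C(19,1) = 19!/(1! × 18!)
= 121645100408832000/(1 × 6402373705728000)
= 19

C(19,1) = 19


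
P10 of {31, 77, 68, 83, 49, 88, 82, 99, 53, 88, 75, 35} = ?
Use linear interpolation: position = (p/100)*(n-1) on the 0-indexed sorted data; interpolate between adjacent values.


Sorted: 31, 35, 49, 53, 68, 75, 77, 82, 83, 88, 88, 99
n = 12
Index = 10/100 * 11 = 1.1000
Lower = data[1] = 35, Upper = data[2] = 49
P10 = 35 + 0.1000*(14) = 36.4000

P10 = 36.4000


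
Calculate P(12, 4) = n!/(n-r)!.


P(12,4) = 12!/8!
= 479001600/40320
= 11880

P(12,4) = 11880


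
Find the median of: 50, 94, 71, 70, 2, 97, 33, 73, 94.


Sorted: 2, 33, 50, 70, 71, 73, 94, 94, 97
n = 9 (odd)
Middle value = 71

Median = 71


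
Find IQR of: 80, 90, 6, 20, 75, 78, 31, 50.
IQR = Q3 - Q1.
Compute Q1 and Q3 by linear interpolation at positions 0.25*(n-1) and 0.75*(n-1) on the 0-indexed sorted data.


Sorted: 6, 20, 31, 50, 75, 78, 80, 90
Q1 (25th %ile) = 28.2500
Q3 (75th %ile) = 78.5000
IQR = 78.5000 - 28.2500 = 50.2500

IQR = 50.2500


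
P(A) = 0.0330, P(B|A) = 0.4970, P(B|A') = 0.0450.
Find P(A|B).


P(B) = P(B|A)*P(A) + P(B|A')*P(A')
= 0.4970*0.0330 + 0.0450*0.9670
= 0.016401 + 0.043515 = 0.059916
P(A|B) = 0.016401/0.059916 = 0.2737

P(A|B) = 0.2737


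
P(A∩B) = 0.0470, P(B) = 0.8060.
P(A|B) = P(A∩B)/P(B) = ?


P(A|B) = 0.0470/0.8060 = 0.0583

P(A|B) = 0.0583


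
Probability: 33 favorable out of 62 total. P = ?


P = 33/62 = 0.5323

P = 0.5323


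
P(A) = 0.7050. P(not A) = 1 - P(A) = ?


P(not A) = 1 - 0.7050 = 0.2950

P(not A) = 0.2950


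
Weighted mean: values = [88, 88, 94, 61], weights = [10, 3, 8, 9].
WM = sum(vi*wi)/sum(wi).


Numerator = 88*10 + 88*3 + 94*8 + 61*9 = 2445
Denominator = 10 + 3 + 8 + 9 = 30
WM = 2445/30 = 81.5000

WM = 81.5000


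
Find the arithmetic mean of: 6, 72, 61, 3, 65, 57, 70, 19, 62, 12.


Sum = 6 + 72 + 61 + 3 + 65 + 57 + 70 + 19 + 62 + 12 = 427
n = 10
Mean = 427/10 = 42.7000

Mean = 42.7000


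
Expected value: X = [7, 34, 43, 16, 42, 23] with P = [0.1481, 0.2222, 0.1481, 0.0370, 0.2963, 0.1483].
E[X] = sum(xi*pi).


E[X] = 7*0.1481 + 34*0.2222 + 43*0.1481 + 16*0.0370 + 42*0.2963 + 23*0.1483
= 1.0367 + 7.5548 + 6.3683 + 0.5920 + 12.4446 + 3.4109
= 31.4073

E[X] = 31.4073


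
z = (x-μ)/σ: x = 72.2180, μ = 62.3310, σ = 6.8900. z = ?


z = (72.2180 - 62.3310)/6.8900
= 9.8870/6.8900
= 1.4350

z = 1.4350


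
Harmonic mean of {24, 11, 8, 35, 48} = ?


Sum of reciprocals = 1/24 + 1/11 + 1/8 + 1/35 + 1/48 = 0.306981
HM = 5/0.306981 = 16.2877

HM = 16.2877


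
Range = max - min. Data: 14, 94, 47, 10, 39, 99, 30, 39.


Max = 99, Min = 10
Range = 99 - 10 = 89

Range = 89


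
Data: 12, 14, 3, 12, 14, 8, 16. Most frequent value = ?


Frequencies: 3:1, 8:1, 12:2, 14:2, 16:1
Max frequency = 2
Mode = 12, 14

Mode = 12, 14


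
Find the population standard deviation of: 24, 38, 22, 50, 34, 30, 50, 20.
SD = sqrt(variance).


Mean = 33.5000
Variance = 122.7500
SD = sqrt(122.7500) = 11.0793

SD = 11.0793


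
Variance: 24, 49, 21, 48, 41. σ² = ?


Mean = 36.6000
Squared deviations: 158.7600, 153.7600, 243.3600, 129.9600, 19.3600
Sum = 705.2000
Variance = 705.2000/5 = 141.0400

Variance = 141.0400


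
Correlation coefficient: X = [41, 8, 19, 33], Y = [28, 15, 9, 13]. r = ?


Mean X = 25.2500, Mean Y = 16.2500
SD X = 12.695964, SD Y = 7.119515
Cov = 56.687500
r = 56.687500/(12.695964*7.119515) = 0.6271

r = 0.6271


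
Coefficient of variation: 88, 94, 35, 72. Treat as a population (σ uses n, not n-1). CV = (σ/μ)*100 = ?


Mean = 72.2500
SD = 22.9606
CV = (22.9606/72.2500)*100 = 31.7793%

CV = 31.7793%


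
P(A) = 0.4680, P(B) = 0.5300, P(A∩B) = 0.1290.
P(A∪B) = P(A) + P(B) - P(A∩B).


P(A∪B) = 0.4680 + 0.5300 - 0.1290
= 0.9980 - 0.1290
= 0.8690

P(A∪B) = 0.8690


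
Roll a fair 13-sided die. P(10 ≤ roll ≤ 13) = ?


Favorable outcomes (10 ≤ roll ≤ 13): 4
Total outcomes = 13
P = 4/13 = 0.3077

P = 0.3077


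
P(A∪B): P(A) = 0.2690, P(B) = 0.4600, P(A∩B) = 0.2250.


P(A∪B) = 0.2690 + 0.4600 - 0.2250
= 0.7290 - 0.2250
= 0.5040

P(A∪B) = 0.5040


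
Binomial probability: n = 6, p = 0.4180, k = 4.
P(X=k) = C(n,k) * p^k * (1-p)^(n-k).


C(6,4) = 15
p^4 = 0.030528
(1-p)^2 = 0.338724
P = 15 * 0.030528 * 0.338724 = 0.1551

P(X=4) = 0.1551


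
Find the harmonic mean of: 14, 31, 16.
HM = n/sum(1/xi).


Sum of reciprocals = 1/14 + 1/31 + 1/16 = 0.166187
HM = 3/0.166187 = 18.0520

HM = 18.0520


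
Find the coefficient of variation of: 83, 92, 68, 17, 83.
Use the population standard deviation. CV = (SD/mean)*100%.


Mean = 68.6000
SD = 26.9266
CV = (26.9266/68.6000)*100 = 39.2516%

CV = 39.2516%


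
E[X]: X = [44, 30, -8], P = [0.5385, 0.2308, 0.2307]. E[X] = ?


E[X] = 44*0.5385 + 30*0.2308 - 8*0.2307
= 23.6940 + 6.9240 - 1.8456
= 28.7724

E[X] = 28.7724


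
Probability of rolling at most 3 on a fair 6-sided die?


Favorable outcomes (roll ≤ 3): 3
Total outcomes = 6
P = 3/6 = 0.5000

P = 0.5000


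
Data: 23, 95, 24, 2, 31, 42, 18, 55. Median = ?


Sorted: 2, 18, 23, 24, 31, 42, 55, 95
n = 8 (even)
Middle values: 24 and 31
Median = (24+31)/2 = 27.5000

Median = 27.5000


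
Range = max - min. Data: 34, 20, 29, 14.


Max = 34, Min = 14
Range = 34 - 14 = 20

Range = 20


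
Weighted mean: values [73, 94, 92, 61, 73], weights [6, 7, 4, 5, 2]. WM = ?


Numerator = 73*6 + 94*7 + 92*4 + 61*5 + 73*2 = 1915
Denominator = 6 + 7 + 4 + 5 + 2 = 24
WM = 1915/24 = 79.7917

WM = 79.7917


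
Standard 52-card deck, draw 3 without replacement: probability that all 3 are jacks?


P(all jacks) = (4/52) × (3/51) × (2/50)
= 0.0002

P = 0.0002


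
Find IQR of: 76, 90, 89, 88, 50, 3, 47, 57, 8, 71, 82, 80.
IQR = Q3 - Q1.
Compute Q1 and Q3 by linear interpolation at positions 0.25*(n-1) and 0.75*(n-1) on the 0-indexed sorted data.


Sorted: 3, 8, 47, 50, 57, 71, 76, 80, 82, 88, 89, 90
Q1 (25th %ile) = 49.2500
Q3 (75th %ile) = 83.5000
IQR = 83.5000 - 49.2500 = 34.2500

IQR = 34.2500


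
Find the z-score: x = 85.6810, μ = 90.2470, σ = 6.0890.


z = (85.6810 - 90.2470)/6.0890
= -4.5660/6.0890
= -0.7499

z = -0.7499


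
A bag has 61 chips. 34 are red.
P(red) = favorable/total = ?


P = 34/61 = 0.5574

P = 0.5574


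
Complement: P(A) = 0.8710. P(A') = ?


P(not A) = 1 - 0.8710 = 0.1290

P(not A) = 0.1290


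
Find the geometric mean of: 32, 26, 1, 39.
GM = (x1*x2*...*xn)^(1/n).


Product = 32 × 26 × 1 × 39 = 32448
GM = 32448^(1/4) = 13.4214

GM = 13.4214


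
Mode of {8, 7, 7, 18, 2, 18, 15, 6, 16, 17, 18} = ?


Frequencies: 2:1, 6:1, 7:2, 8:1, 15:1, 16:1, 17:1, 18:3
Max frequency = 3
Mode = 18

Mode = 18


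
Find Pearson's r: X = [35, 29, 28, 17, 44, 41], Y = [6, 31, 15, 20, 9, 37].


Mean X = 32.3333, Mean Y = 19.6667
SD X = 8.975275, SD Y = 11.190274
Cov = -5.555556
r = -5.555556/(8.975275*11.190274) = -0.0553

r = -0.0553


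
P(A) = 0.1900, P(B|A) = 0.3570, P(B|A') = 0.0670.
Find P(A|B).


P(B) = P(B|A)*P(A) + P(B|A')*P(A')
= 0.3570*0.1900 + 0.0670*0.8100
= 0.067830 + 0.054270 = 0.122100
P(A|B) = 0.067830/0.122100 = 0.5555

P(A|B) = 0.5555


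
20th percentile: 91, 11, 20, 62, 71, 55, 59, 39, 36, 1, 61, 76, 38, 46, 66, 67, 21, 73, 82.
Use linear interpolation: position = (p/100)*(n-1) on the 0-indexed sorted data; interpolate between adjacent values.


Sorted: 1, 11, 20, 21, 36, 38, 39, 46, 55, 59, 61, 62, 66, 67, 71, 73, 76, 82, 91
n = 19
Index = 20/100 * 18 = 3.6000
Lower = data[3] = 21, Upper = data[4] = 36
P20 = 21 + 0.6000*(15) = 30.0000

P20 = 30.0000


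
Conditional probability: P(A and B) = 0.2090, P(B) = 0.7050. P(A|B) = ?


P(A|B) = 0.2090/0.7050 = 0.2965

P(A|B) = 0.2965


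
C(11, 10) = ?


C(11,10) = 11!/(10! × 1!)
= 39916800/(3628800 × 1)
= 11

C(11,10) = 11


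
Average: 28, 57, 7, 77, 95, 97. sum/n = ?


Sum = 28 + 57 + 7 + 77 + 95 + 97 = 361
n = 6
Mean = 361/6 = 60.1667

Mean = 60.1667


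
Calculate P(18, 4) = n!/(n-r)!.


P(18,4) = 18!/14!
= 6402373705728000/87178291200
= 73440

P(18,4) = 73440


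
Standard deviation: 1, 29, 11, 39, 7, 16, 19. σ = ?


Mean = 17.4286
Variance = 146.2449
SD = sqrt(146.2449) = 12.0932

SD = 12.0932


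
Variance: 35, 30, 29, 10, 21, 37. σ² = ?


Mean = 27.0000
Squared deviations: 64.0000, 9.0000, 4.0000, 289.0000, 36.0000, 100.0000
Sum = 502.0000
Variance = 502.0000/6 = 83.6667

Variance = 83.6667


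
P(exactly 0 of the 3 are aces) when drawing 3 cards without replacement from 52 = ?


Hypergeometric: P(X=0) = C(4,0)·C(48,3) / C(52,3)
= 1 × 17296 / 22100
= 17296/22100 = 0.7826

P = 0.7826


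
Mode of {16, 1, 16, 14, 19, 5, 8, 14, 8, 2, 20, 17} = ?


Frequencies: 1:1, 2:1, 5:1, 8:2, 14:2, 16:2, 17:1, 19:1, 20:1
Max frequency = 2
Mode = 8, 14, 16

Mode = 8, 14, 16


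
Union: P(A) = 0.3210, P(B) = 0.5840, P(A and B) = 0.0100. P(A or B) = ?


P(A∪B) = 0.3210 + 0.5840 - 0.0100
= 0.9050 - 0.0100
= 0.8950

P(A∪B) = 0.8950


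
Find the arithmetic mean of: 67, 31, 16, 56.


Sum = 67 + 31 + 16 + 56 = 170
n = 4
Mean = 170/4 = 42.5000

Mean = 42.5000


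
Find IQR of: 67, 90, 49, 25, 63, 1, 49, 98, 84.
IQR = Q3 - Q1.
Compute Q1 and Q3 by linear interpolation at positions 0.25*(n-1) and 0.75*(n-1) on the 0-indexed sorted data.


Sorted: 1, 25, 49, 49, 63, 67, 84, 90, 98
Q1 (25th %ile) = 49.0000
Q3 (75th %ile) = 84.0000
IQR = 84.0000 - 49.0000 = 35.0000

IQR = 35.0000


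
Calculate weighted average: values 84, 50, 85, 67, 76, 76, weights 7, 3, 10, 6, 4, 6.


Numerator = 84*7 + 50*3 + 85*10 + 67*6 + 76*4 + 76*6 = 2750
Denominator = 7 + 3 + 10 + 6 + 4 + 6 = 36
WM = 2750/36 = 76.3889

WM = 76.3889


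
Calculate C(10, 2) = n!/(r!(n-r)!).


C(10,2) = 10!/(2! × 8!)
= 3628800/(2 × 40320)
= 45

C(10,2) = 45


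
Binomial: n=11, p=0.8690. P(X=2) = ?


C(11,2) = 55
p^2 = 0.755161
(1-p)^9 = 1.136166e-08
P = 55 * 0.755161 * 1.136166e-08 = 4.7189e-07

P(X=2) = 4.7189e-07


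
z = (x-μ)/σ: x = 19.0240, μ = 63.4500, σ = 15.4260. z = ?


z = (19.0240 - 63.4500)/15.4260
= -44.4260/15.4260
= -2.8799

z = -2.8799


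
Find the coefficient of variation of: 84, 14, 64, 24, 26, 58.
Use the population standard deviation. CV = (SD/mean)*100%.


Mean = 45.0000
SD = 25.2124
CV = (25.2124/45.0000)*100 = 56.0276%

CV = 56.0276%


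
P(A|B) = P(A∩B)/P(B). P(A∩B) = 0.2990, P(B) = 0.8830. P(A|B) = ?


P(A|B) = 0.2990/0.8830 = 0.3386

P(A|B) = 0.3386


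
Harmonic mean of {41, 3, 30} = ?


Sum of reciprocals = 1/41 + 1/3 + 1/30 = 0.391057
HM = 3/0.391057 = 7.6715

HM = 7.6715


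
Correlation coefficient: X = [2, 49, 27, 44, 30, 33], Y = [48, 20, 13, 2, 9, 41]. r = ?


Mean X = 30.8333, Mean Y = 22.1667
SD X = 15.026828, SD Y = 16.787065
Cov = -160.472222
r = -160.472222/(15.026828*16.787065) = -0.6361

r = -0.6361


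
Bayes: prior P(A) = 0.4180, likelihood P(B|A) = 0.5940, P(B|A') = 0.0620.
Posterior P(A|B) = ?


P(B) = P(B|A)*P(A) + P(B|A')*P(A')
= 0.5940*0.4180 + 0.0620*0.5820
= 0.248292 + 0.036084 = 0.284376
P(A|B) = 0.248292/0.284376 = 0.8731

P(A|B) = 0.8731


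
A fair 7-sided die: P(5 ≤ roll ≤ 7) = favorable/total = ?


Favorable outcomes (5 ≤ roll ≤ 7): 3
Total outcomes = 7
P = 3/7 = 0.4286

P = 0.4286


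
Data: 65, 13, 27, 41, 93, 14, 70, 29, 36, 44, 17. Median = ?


Sorted: 13, 14, 17, 27, 29, 36, 41, 44, 65, 70, 93
n = 11 (odd)
Middle value = 36

Median = 36


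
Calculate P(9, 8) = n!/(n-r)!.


P(9,8) = 9!/1!
= 362880/1
= 362880

P(9,8) = 362880


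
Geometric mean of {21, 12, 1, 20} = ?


Product = 21 × 12 × 1 × 20 = 5040
GM = 5040^(1/4) = 8.4257

GM = 8.4257


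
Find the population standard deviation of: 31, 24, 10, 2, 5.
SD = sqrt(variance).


Mean = 14.4000
Variance = 125.8400
SD = sqrt(125.8400) = 11.2178

SD = 11.2178


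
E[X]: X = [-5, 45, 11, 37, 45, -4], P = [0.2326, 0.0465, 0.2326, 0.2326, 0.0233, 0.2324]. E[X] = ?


E[X] = -5*0.2326 + 45*0.0465 + 11*0.2326 + 37*0.2326 + 45*0.0233 - 4*0.2324
= -1.1630 + 2.0925 + 2.5586 + 8.6062 + 1.0485 - 0.9296
= 12.2132

E[X] = 12.2132


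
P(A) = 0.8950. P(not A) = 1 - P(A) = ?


P(not A) = 1 - 0.8950 = 0.1050

P(not A) = 0.1050


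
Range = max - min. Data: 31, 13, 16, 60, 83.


Max = 83, Min = 13
Range = 83 - 13 = 70

Range = 70


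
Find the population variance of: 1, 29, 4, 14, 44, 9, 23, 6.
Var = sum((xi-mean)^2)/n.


Mean = 16.2500
Squared deviations: 232.5625, 162.5625, 150.0625, 5.0625, 770.0625, 52.5625, 45.5625, 105.0625
Sum = 1523.5000
Variance = 1523.5000/8 = 190.4375

Variance = 190.4375


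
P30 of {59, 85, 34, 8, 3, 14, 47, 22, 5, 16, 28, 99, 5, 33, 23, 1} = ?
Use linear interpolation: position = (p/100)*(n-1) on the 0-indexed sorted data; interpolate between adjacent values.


Sorted: 1, 3, 5, 5, 8, 14, 16, 22, 23, 28, 33, 34, 47, 59, 85, 99
n = 16
Index = 30/100 * 15 = 4.5000
Lower = data[4] = 8, Upper = data[5] = 14
P30 = 8 + 0.5000*(6) = 11.0000

P30 = 11.0000


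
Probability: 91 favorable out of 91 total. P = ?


P = 91/91 = 1.0000

P = 1.0000


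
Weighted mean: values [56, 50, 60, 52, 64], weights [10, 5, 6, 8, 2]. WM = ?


Numerator = 56*10 + 50*5 + 60*6 + 52*8 + 64*2 = 1714
Denominator = 10 + 5 + 6 + 8 + 2 = 31
WM = 1714/31 = 55.2903

WM = 55.2903


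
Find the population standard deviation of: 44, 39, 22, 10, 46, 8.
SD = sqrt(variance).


Mean = 28.1667
Variance = 243.4722
SD = sqrt(243.4722) = 15.6036

SD = 15.6036


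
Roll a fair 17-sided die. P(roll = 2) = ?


Favorable outcomes (roll = 2): 1
Total outcomes = 17
P = 1/17 = 0.0588

P = 0.0588


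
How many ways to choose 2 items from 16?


C(16,2) = 16!/(2! × 14!)
= 20922789888000/(2 × 87178291200)
= 120

C(16,2) = 120


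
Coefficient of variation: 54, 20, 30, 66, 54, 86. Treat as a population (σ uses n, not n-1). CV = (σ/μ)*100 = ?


Mean = 51.6667
SD = 21.8607
CV = (21.8607/51.6667)*100 = 42.3110%

CV = 42.3110%


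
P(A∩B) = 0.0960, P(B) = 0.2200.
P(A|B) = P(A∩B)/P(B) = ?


P(A|B) = 0.0960/0.2200 = 0.4364

P(A|B) = 0.4364


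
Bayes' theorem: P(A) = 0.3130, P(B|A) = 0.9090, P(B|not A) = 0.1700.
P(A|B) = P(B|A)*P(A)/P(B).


P(B) = P(B|A)*P(A) + P(B|A')*P(A')
= 0.9090*0.3130 + 0.1700*0.6870
= 0.284517 + 0.116790 = 0.401307
P(A|B) = 0.284517/0.401307 = 0.7090

P(A|B) = 0.7090


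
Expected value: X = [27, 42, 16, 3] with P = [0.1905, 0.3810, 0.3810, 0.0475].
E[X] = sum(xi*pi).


E[X] = 27*0.1905 + 42*0.3810 + 16*0.3810 + 3*0.0475
= 5.1435 + 16.0020 + 6.0960 + 0.1425
= 27.3840

E[X] = 27.3840


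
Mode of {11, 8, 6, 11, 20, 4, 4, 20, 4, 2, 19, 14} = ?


Frequencies: 2:1, 4:3, 6:1, 8:1, 11:2, 14:1, 19:1, 20:2
Max frequency = 3
Mode = 4

Mode = 4


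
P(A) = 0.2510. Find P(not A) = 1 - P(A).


P(not A) = 1 - 0.2510 = 0.7490

P(not A) = 0.7490


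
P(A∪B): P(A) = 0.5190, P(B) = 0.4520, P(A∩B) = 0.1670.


P(A∪B) = 0.5190 + 0.4520 - 0.1670
= 0.9710 - 0.1670
= 0.8040

P(A∪B) = 0.8040


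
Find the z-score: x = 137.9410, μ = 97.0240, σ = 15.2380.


z = (137.9410 - 97.0240)/15.2380
= 40.9170/15.2380
= 2.6852

z = 2.6852


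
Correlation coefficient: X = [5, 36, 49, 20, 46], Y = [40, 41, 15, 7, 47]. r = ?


Mean X = 31.2000, Mean Y = 30.0000
SD X = 16.557778, SD Y = 15.899686
Cov = 6.600000
r = 6.600000/(16.557778*15.899686) = 0.0251

r = 0.0251


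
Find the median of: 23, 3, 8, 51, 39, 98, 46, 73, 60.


Sorted: 3, 8, 23, 39, 46, 51, 60, 73, 98
n = 9 (odd)
Middle value = 46

Median = 46


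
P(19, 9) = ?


P(19,9) = 19!/10!
= 121645100408832000/3628800
= 33522128640

P(19,9) = 33522128640


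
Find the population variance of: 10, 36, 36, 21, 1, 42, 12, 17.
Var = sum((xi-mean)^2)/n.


Mean = 21.8750
Squared deviations: 141.0156, 199.5156, 199.5156, 0.7656, 435.7656, 405.0156, 97.5156, 23.7656
Sum = 1502.8750
Variance = 1502.8750/8 = 187.8594

Variance = 187.8594


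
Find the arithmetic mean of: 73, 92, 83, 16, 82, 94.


Sum = 73 + 92 + 83 + 16 + 82 + 94 = 440
n = 6
Mean = 440/6 = 73.3333

Mean = 73.3333


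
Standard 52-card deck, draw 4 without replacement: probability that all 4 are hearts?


P(all hearts) = (13/52) × (12/51) × (11/50) × (10/49)
= 0.0026

P = 0.0026


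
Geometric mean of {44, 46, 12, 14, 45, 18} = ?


Product = 44 × 46 × 12 × 14 × 45 × 18 = 275425920
GM = 275425920^(1/6) = 25.5075

GM = 25.5075


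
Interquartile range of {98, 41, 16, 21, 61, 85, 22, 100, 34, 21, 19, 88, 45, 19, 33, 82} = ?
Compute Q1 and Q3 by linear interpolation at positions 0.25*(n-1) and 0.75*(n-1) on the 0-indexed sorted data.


Sorted: 16, 19, 19, 21, 21, 22, 33, 34, 41, 45, 61, 82, 85, 88, 98, 100
Q1 (25th %ile) = 21.0000
Q3 (75th %ile) = 82.7500
IQR = 82.7500 - 21.0000 = 61.7500

IQR = 61.7500


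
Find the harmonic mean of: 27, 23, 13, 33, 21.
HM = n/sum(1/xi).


Sum of reciprocals = 1/27 + 1/23 + 1/13 + 1/33 + 1/21 = 0.235360
HM = 5/0.235360 = 21.2440

HM = 21.2440


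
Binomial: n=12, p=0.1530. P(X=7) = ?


C(12,7) = 792
p^7 = 1.962637e-06
(1-p)^5 = 0.435930
P = 792 * 1.962637e-06 * 0.435930 = 0.0007

P(X=7) = 0.0007


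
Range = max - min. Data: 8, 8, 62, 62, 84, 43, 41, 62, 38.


Max = 84, Min = 8
Range = 84 - 8 = 76

Range = 76


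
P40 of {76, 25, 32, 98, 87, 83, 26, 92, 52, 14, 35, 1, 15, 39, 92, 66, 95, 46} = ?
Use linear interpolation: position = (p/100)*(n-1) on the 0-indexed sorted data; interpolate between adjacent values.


Sorted: 1, 14, 15, 25, 26, 32, 35, 39, 46, 52, 66, 76, 83, 87, 92, 92, 95, 98
n = 18
Index = 40/100 * 17 = 6.8000
Lower = data[6] = 35, Upper = data[7] = 39
P40 = 35 + 0.8000*(4) = 38.2000

P40 = 38.2000


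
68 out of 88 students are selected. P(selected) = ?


P = 68/88 = 0.7727

P = 0.7727


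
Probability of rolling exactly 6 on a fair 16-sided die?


Favorable outcomes (roll = 6): 1
Total outcomes = 16
P = 1/16 = 0.0625

P = 0.0625


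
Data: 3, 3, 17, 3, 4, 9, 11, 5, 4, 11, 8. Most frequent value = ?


Frequencies: 3:3, 4:2, 5:1, 8:1, 9:1, 11:2, 17:1
Max frequency = 3
Mode = 3

Mode = 3


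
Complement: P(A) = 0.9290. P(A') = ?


P(not A) = 1 - 0.9290 = 0.0710

P(not A) = 0.0710


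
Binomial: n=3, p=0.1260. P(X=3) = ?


C(3,3) = 1
p^3 = 0.002000
(1-p)^0 = 1.000000
P = 1 * 0.002000 * 1.000000 = 0.0020

P(X=3) = 0.0020


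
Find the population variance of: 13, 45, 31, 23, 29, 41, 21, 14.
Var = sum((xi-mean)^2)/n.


Mean = 27.1250
Squared deviations: 199.5156, 319.5156, 15.0156, 17.0156, 3.5156, 192.5156, 37.5156, 172.2656
Sum = 956.8750
Variance = 956.8750/8 = 119.6094

Variance = 119.6094


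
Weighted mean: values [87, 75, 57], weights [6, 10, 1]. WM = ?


Numerator = 87*6 + 75*10 + 57*1 = 1329
Denominator = 6 + 10 + 1 = 17
WM = 1329/17 = 78.1765

WM = 78.1765


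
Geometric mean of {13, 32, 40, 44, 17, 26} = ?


Product = 13 × 32 × 40 × 44 × 17 × 26 = 323614720
GM = 323614720^(1/6) = 26.2022

GM = 26.2022


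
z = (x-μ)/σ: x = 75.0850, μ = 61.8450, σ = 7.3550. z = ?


z = (75.0850 - 61.8450)/7.3550
= 13.2400/7.3550
= 1.8001

z = 1.8001
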